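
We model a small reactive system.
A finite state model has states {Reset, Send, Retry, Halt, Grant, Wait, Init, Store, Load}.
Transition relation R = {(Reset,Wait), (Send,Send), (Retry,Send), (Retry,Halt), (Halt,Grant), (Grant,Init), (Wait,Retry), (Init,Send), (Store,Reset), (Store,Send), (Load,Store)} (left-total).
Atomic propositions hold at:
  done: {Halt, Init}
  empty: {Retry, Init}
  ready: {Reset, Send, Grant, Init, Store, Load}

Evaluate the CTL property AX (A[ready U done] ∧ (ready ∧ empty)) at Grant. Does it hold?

Yes

A[ready U done]: least fixpoint, start Z0 = Sat(done) = {Halt, Init}, add states in Sat(ready) with every successor in Z. Z1 = {Halt, Grant, Init}; fixed.
Sat(A[ready U done]) = {Halt, Grant, Init}
Sat(ready ∧ empty) = {Init}
Sat(A[ready U done] ∧ (ready ∧ empty)) = {Init}
Sat(AX (A[ready U done] ∧ (ready ∧ empty))) = {s : every successor in {Init}} = {Grant}
Grant ∈ Sat(AX (A[ready U done] ∧ (ready ∧ empty))) = {Grant}, so the formula holds at Grant.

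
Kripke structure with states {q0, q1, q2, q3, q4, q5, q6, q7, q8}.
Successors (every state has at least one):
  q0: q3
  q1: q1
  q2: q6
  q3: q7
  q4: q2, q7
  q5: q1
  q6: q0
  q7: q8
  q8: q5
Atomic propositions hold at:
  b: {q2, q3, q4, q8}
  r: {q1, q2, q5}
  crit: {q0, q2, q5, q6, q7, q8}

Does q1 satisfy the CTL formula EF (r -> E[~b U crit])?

Sat(~b) = {q0, q1, q5, q6, q7}
E[~b U crit]: least fixpoint, start Z0 = Sat(crit) = {q0, q2, q5, q6, q7, q8}, add states in Sat(~b) with some successor in Z. Already a fixed point.
Sat(E[~b U crit]) = {q0, q2, q5, q6, q7, q8}
Sat(r -> E[~b U crit]) = {q0, q2, q3, q4, q5, q6, q7, q8}
EF (r -> E[~b U crit]): least fixpoint, start Z0 = {q0, q2, q3, q4, q5, q6, q7, q8}, add states with some successor in Z. Already a fixed point.
Sat(EF (r -> E[~b U crit])) = {q0, q2, q3, q4, q5, q6, q7, q8}
q1 ∉ Sat(EF (r -> E[~b U crit])) = {q0, q2, q3, q4, q5, q6, q7, q8}, so the formula does not hold at q1.

No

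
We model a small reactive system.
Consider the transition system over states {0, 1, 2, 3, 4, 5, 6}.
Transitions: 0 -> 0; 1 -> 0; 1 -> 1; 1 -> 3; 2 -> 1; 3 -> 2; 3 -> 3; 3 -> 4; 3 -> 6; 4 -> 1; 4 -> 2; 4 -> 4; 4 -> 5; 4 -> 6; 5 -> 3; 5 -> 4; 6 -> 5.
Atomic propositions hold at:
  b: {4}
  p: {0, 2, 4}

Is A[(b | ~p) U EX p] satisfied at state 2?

Sat(~p) = {1, 3, 5, 6}
Sat(b | ~p) = {1, 3, 4, 5, 6}
Sat(EX p) = {s : some successor in {0, 2, 4}} = {0, 1, 3, 4, 5}
A[(b | ~p) U EX p]: least fixpoint, start Z0 = Sat(EX p) = {0, 1, 3, 4, 5}, add states in Sat(b | ~p) with every successor in Z. Z1 = {0, 1, 3, 4, 5, 6}; fixed.
Sat(A[(b | ~p) U EX p]) = {0, 1, 3, 4, 5, 6}
2 ∉ Sat(A[(b | ~p) U EX p]) = {0, 1, 3, 4, 5, 6}, so the formula does not hold at 2.

No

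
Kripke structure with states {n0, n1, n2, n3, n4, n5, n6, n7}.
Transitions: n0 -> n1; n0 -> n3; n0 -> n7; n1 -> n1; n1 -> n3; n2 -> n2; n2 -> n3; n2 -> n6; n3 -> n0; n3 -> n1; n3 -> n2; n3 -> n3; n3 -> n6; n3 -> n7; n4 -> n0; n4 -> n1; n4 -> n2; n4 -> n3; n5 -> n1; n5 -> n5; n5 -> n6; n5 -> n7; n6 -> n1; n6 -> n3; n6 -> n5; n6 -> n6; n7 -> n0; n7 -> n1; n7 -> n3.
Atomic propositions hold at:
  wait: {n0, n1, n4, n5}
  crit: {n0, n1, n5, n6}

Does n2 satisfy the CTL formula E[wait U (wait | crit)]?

Sat(wait | crit) = {n0, n1, n4, n5, n6}
E[wait U (wait | crit)]: least fixpoint, start Z0 = Sat((wait | crit)) = {n0, n1, n4, n5, n6}, add states in Sat(wait) with some successor in Z. Already a fixed point.
Sat(E[wait U (wait | crit)]) = {n0, n1, n4, n5, n6}
n2 ∉ Sat(E[wait U (wait | crit)]) = {n0, n1, n4, n5, n6}, so the formula does not hold at n2.

No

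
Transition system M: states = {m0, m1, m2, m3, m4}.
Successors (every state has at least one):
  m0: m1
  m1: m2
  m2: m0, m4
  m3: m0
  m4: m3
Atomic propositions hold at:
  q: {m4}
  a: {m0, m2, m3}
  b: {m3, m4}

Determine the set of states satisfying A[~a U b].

Sat(~a) = {m1, m4}
A[~a U b]: least fixpoint, start Z0 = Sat(b) = {m3, m4}, add states in Sat(~a) with every successor in Z. Already a fixed point.
Sat(A[~a U b]) = {m3, m4}

{m3, m4}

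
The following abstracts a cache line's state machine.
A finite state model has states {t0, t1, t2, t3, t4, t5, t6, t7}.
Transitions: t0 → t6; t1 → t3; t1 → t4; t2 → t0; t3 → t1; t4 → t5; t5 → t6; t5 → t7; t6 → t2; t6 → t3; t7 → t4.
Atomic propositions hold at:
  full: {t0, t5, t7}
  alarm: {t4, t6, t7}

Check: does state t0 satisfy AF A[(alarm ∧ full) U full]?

Sat(alarm ∧ full) = {t7}
A[(alarm ∧ full) U full]: least fixpoint, start Z0 = Sat(full) = {t0, t5, t7}, add states in Sat(alarm ∧ full) with every successor in Z. Already a fixed point.
Sat(A[(alarm ∧ full) U full]) = {t0, t5, t7}
AF A[(alarm ∧ full) U full]: least fixpoint, start Z0 = {t0, t5, t7}, add states with every successor in Z. Z1 = {t0, t2, t4, t5, t7}; fixed.
Sat(AF A[(alarm ∧ full) U full]) = {t0, t2, t4, t5, t7}
t0 ∈ Sat(AF A[(alarm ∧ full) U full]) = {t0, t2, t4, t5, t7}, so the formula holds at t0.

Yes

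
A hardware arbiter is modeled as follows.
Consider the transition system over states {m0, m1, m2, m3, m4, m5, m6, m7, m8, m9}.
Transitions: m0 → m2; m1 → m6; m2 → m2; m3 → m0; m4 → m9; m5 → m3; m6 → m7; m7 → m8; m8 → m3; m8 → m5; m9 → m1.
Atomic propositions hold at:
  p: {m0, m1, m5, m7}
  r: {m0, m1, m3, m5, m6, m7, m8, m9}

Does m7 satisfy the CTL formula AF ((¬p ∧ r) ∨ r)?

Sat(¬p) = {m2, m3, m4, m6, m8, m9}
Sat(¬p ∧ r) = {m3, m6, m8, m9}
Sat((¬p ∧ r) ∨ r) = {m0, m1, m3, m5, m6, m7, m8, m9}
AF ((¬p ∧ r) ∨ r): least fixpoint, start Z0 = {m0, m1, m3, m5, m6, m7, m8, m9}, add states with every successor in Z. Z1 = {m0, m1, m3, m4, m5, m6, m7, m8, m9}; fixed.
Sat(AF ((¬p ∧ r) ∨ r)) = {m0, m1, m3, m4, m5, m6, m7, m8, m9}
m7 ∈ Sat(AF ((¬p ∧ r) ∨ r)) = {m0, m1, m3, m4, m5, m6, m7, m8, m9}, so the formula holds at m7.

Yes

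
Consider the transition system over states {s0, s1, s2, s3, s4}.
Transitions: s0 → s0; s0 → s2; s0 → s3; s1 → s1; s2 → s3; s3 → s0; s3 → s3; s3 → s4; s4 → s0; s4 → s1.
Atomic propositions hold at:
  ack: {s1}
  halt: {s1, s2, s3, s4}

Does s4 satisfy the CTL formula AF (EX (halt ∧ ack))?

Yes

Sat(halt ∧ ack) = {s1}
Sat(EX (halt ∧ ack)) = {s : some successor in {s1}} = {s1, s4}
AF (EX (halt ∧ ack)): least fixpoint, start Z0 = {s1, s4}, add states with every successor in Z. Already a fixed point.
Sat(AF (EX (halt ∧ ack))) = {s1, s4}
s4 ∈ Sat(AF (EX (halt ∧ ack))) = {s1, s4}, so the formula holds at s4.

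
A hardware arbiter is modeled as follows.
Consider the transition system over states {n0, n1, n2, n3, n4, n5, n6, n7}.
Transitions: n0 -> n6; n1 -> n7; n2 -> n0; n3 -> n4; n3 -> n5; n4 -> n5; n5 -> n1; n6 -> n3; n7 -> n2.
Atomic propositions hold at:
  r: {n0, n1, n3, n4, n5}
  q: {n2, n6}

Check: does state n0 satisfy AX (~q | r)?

No

Sat(~q) = {n0, n1, n3, n4, n5, n7}
Sat(~q | r) = {n0, n1, n3, n4, n5, n7}
Sat(AX (~q | r)) = {s : every successor in {n0, n1, n3, n4, n5, n7}} = {n1, n2, n3, n4, n5, n6}
n0 ∉ Sat(AX (~q | r)) = {n1, n2, n3, n4, n5, n6}, so the formula does not hold at n0.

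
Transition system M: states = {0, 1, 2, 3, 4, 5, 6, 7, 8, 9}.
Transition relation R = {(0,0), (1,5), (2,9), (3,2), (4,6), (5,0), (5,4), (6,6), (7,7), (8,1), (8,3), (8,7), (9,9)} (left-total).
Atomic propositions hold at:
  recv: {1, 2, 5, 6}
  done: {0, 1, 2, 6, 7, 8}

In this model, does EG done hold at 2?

No

EG done: greatest fixpoint, start Z0 = {0, 1, 2, 6, 7, 8}, keep only states in Sat with some successor in Z. Z1 = {0, 6, 7, 8}; fixed.
Sat(EG done) = {0, 6, 7, 8}
2 ∉ Sat(EG done) = {0, 6, 7, 8}, so the formula does not hold at 2.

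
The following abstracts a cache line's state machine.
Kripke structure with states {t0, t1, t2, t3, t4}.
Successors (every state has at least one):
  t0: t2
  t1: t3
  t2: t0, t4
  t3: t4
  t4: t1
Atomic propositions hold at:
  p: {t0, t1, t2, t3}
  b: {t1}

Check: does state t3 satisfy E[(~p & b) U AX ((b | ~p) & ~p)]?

Yes

Sat(~p) = {t4}
Sat(~p & b) = ∅
Sat(b | ~p) = {t1, t4}
Sat((b | ~p) & ~p) = {t4}
Sat(AX ((b | ~p) & ~p)) = {s : every successor in {t4}} = {t3}
E[(~p & b) U AX ((b | ~p) & ~p)]: least fixpoint, start Z0 = Sat(AX ((b | ~p) & ~p)) = {t3}, add states in Sat(~p & b) with some successor in Z. Already a fixed point.
Sat(E[(~p & b) U AX ((b | ~p) & ~p)]) = {t3}
t3 ∈ Sat(E[(~p & b) U AX ((b | ~p) & ~p)]) = {t3}, so the formula holds at t3.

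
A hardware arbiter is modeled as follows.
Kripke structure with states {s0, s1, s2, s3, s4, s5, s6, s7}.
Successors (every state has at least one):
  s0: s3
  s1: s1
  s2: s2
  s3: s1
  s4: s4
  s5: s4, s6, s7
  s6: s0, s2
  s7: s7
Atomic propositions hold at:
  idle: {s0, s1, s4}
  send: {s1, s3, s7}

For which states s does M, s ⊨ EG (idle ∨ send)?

Sat(idle ∨ send) = {s0, s1, s3, s4, s7}
EG (idle ∨ send): greatest fixpoint, start Z0 = {s0, s1, s3, s4, s7}, keep only states in Sat with some successor in Z. Already a fixed point.
Sat(EG (idle ∨ send)) = {s0, s1, s3, s4, s7}

{s0, s1, s3, s4, s7}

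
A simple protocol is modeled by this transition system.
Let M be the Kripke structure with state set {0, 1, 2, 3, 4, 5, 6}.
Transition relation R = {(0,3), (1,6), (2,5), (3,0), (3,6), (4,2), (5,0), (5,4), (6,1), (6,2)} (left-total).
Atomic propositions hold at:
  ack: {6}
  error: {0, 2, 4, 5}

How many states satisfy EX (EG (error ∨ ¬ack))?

Sat(¬ack) = {0, 1, 2, 3, 4, 5}
Sat(error ∨ ¬ack) = {0, 1, 2, 3, 4, 5}
EG (error ∨ ¬ack): greatest fixpoint, start Z0 = {0, 1, 2, 3, 4, 5}, keep only states in Sat with some successor in Z. Z1 = {0, 2, 3, 4, 5}; fixed.
Sat(EG (error ∨ ¬ack)) = {0, 2, 3, 4, 5}
Sat(EX (EG (error ∨ ¬ack))) = {s : some successor in {0, 2, 3, 4, 5}} = {0, 2, 3, 4, 5, 6}
|Sat(EX (EG (error ∨ ¬ack)))| = |{0, 2, 3, 4, 5, 6}| = 6.

6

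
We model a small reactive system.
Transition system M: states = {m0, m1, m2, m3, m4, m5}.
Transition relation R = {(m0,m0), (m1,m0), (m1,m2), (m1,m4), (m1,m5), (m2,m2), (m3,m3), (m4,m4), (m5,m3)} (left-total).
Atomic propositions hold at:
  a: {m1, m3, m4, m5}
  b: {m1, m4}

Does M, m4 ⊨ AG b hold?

AG b: greatest fixpoint, start Z0 = {m1, m4}, keep only states in Sat with every successor in Z. Z1 = {m4}; fixed.
Sat(AG b) = {m4}
m4 ∈ Sat(AG b) = {m4}, so the formula holds at m4.

Yes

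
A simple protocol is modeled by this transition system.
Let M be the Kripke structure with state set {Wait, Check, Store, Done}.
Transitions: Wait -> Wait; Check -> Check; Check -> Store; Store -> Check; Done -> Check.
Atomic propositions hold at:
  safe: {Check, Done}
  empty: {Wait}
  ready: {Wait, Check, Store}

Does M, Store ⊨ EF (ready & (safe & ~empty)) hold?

Yes

Sat(~empty) = {Check, Store, Done}
Sat(safe & ~empty) = {Check, Done}
Sat(ready & (safe & ~empty)) = {Check}
EF (ready & (safe & ~empty)): least fixpoint, start Z0 = {Check}, add states with some successor in Z. Z1 = {Check, Store, Done}; fixed.
Sat(EF (ready & (safe & ~empty))) = {Check, Store, Done}
Store ∈ Sat(EF (ready & (safe & ~empty))) = {Check, Store, Done}, so the formula holds at Store.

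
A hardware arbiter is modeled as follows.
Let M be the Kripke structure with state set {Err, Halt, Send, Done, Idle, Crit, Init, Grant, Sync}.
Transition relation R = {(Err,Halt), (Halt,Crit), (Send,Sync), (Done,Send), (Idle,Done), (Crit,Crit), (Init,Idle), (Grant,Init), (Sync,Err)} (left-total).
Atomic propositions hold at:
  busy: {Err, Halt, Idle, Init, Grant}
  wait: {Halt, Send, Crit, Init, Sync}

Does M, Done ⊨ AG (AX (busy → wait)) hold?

No

Sat(busy → wait) = {Halt, Send, Done, Crit, Init, Sync}
Sat(AX (busy → wait)) = {s : every successor in {Halt, Send, Done, Crit, Init, Sync}} = {Err, Halt, Send, Done, Idle, Crit, Grant}
AG (AX (busy → wait)): greatest fixpoint, start Z0 = {Err, Halt, Send, Done, Idle, Crit, Grant}, keep only states in Sat with every successor in Z. Z1 = {Err, Halt, Done, Idle, Crit}; Z2 = {Err, Halt, Idle, Crit}; Z3 = {Err, Halt, Crit}; fixed.
Sat(AG (AX (busy → wait))) = {Err, Halt, Crit}
Done ∉ Sat(AG (AX (busy → wait))) = {Err, Halt, Crit}, so the formula does not hold at Done.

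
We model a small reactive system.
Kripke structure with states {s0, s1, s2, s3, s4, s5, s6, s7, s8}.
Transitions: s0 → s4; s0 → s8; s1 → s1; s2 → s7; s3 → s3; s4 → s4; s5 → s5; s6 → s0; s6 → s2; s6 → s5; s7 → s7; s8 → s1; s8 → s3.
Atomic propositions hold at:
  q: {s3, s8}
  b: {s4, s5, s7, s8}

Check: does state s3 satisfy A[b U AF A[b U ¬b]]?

Sat(¬b) = {s0, s1, s2, s3, s6}
A[b U ¬b]: least fixpoint, start Z0 = Sat(¬b) = {s0, s1, s2, s3, s6}, add states in Sat(b) with every successor in Z. Z1 = {s0, s1, s2, s3, s6, s8}; fixed.
Sat(A[b U ¬b]) = {s0, s1, s2, s3, s6, s8}
AF A[b U ¬b]: least fixpoint, start Z0 = {s0, s1, s2, s3, s6, s8}, add states with every successor in Z. Already a fixed point.
Sat(AF A[b U ¬b]) = {s0, s1, s2, s3, s6, s8}
A[b U AF A[b U ¬b]]: least fixpoint, start Z0 = Sat(AF A[b U ¬b]) = {s0, s1, s2, s3, s6, s8}, add states in Sat(b) with every successor in Z. Already a fixed point.
Sat(A[b U AF A[b U ¬b]]) = {s0, s1, s2, s3, s6, s8}
s3 ∈ Sat(A[b U AF A[b U ¬b]]) = {s0, s1, s2, s3, s6, s8}, so the formula holds at s3.

Yes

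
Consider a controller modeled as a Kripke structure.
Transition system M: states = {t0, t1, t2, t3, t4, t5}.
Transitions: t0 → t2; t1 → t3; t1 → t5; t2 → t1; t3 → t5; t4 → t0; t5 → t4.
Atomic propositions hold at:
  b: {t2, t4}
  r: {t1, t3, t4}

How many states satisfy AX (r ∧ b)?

Sat(r ∧ b) = {t4}
Sat(AX (r ∧ b)) = {s : every successor in {t4}} = {t5}
|Sat(AX (r ∧ b))| = |{t5}| = 1.

1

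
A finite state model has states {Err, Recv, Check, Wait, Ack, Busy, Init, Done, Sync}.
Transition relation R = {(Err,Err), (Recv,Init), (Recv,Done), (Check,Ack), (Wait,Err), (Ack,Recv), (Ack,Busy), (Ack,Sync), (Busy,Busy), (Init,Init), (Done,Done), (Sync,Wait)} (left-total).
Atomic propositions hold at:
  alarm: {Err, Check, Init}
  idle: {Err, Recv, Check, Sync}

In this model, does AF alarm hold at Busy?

AF alarm: least fixpoint, start Z0 = {Err, Check, Init}, add states with every successor in Z. Z1 = {Err, Check, Wait, Init}; Z2 = {Err, Check, Wait, Init, Sync}; fixed.
Sat(AF alarm) = {Err, Check, Wait, Init, Sync}
Busy ∉ Sat(AF alarm) = {Err, Check, Wait, Init, Sync}, so the formula does not hold at Busy.

No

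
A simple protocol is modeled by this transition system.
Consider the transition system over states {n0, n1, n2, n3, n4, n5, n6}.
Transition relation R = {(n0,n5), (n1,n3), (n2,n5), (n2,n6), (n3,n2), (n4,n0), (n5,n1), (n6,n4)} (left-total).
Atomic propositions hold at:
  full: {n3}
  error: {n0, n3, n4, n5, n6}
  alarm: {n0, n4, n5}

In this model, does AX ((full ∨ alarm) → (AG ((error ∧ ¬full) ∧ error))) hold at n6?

No

Sat(full ∨ alarm) = {n0, n3, n4, n5}
Sat(¬full) = {n0, n1, n2, n4, n5, n6}
Sat(error ∧ ¬full) = {n0, n4, n5, n6}
Sat((error ∧ ¬full) ∧ error) = {n0, n4, n5, n6}
AG ((error ∧ ¬full) ∧ error): greatest fixpoint, start Z0 = {n0, n4, n5, n6}, keep only states in Sat with every successor in Z. Z1 = {n0, n4, n6}; Z2 = {n4, n6}; Z3 = {n6}; Z4 = ∅; fixed.
Sat(AG ((error ∧ ¬full) ∧ error)) = ∅
Sat((full ∨ alarm) → (AG ((error ∧ ¬full) ∧ error))) = {n1, n2, n6}
Sat(AX ((full ∨ alarm) → (AG ((error ∧ ¬full) ∧ error)))) = {s : every successor in {n1, n2, n6}} = {n3, n5}
n6 ∉ Sat(AX ((full ∨ alarm) → (AG ((error ∧ ¬full) ∧ error)))) = {n3, n5}, so the formula does not hold at n6.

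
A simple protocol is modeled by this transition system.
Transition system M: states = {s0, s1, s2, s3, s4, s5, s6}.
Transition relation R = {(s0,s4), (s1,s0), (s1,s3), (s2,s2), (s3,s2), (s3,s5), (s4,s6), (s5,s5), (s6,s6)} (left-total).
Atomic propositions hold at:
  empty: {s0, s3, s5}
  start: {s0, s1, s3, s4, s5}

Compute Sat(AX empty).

{s1, s5}

Sat(AX empty) = {s : every successor in {s0, s3, s5}} = {s1, s5}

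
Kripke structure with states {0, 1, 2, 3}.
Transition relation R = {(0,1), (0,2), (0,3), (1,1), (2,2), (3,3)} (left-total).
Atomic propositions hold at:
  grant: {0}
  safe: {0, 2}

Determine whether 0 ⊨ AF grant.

Yes

AF grant: least fixpoint, start Z0 = {0}, add states with every successor in Z. Already a fixed point.
Sat(AF grant) = {0}
0 ∈ Sat(AF grant) = {0}, so the formula holds at 0.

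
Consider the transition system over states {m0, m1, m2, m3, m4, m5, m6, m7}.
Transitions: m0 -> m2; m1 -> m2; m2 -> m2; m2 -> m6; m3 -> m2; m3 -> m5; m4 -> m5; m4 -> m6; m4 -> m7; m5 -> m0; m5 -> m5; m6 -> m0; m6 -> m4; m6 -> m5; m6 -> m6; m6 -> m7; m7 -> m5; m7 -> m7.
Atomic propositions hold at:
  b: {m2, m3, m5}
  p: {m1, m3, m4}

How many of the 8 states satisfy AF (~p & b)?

Sat(~p) = {m0, m2, m5, m6, m7}
Sat(~p & b) = {m2, m5}
AF (~p & b): least fixpoint, start Z0 = {m2, m5}, add states with every successor in Z. Z1 = {m0, m1, m2, m3, m5}; fixed.
Sat(AF (~p & b)) = {m0, m1, m2, m3, m5}
|Sat(AF (~p & b))| = |{m0, m1, m2, m3, m5}| = 5.

5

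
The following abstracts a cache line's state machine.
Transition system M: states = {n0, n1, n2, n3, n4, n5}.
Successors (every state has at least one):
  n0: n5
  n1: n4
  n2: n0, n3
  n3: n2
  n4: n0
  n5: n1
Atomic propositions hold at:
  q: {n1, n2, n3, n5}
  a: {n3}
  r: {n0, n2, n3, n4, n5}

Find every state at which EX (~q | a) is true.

{n1, n2, n4}

Sat(~q) = {n0, n4}
Sat(~q | a) = {n0, n3, n4}
Sat(EX (~q | a)) = {s : some successor in {n0, n3, n4}} = {n1, n2, n4}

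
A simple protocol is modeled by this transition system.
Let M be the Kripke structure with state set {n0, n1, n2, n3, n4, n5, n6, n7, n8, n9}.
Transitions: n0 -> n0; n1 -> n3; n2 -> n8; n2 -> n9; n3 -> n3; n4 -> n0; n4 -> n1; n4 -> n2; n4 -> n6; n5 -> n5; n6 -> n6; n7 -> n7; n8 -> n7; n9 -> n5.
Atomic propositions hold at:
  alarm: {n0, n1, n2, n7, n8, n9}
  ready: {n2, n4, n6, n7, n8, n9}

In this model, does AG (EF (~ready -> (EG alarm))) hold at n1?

Sat(~ready) = {n0, n1, n3, n5}
EG alarm: greatest fixpoint, start Z0 = {n0, n1, n2, n7, n8, n9}, keep only states in Sat with some successor in Z. Z1 = {n0, n2, n7, n8}; fixed.
Sat(EG alarm) = {n0, n2, n7, n8}
Sat(~ready -> (EG alarm)) = {n0, n2, n4, n6, n7, n8, n9}
EF (~ready -> (EG alarm)): least fixpoint, start Z0 = {n0, n2, n4, n6, n7, n8, n9}, add states with some successor in Z. Already a fixed point.
Sat(EF (~ready -> (EG alarm))) = {n0, n2, n4, n6, n7, n8, n9}
AG (EF (~ready -> (EG alarm))): greatest fixpoint, start Z0 = {n0, n2, n4, n6, n7, n8, n9}, keep only states in Sat with every successor in Z. Z1 = {n0, n2, n6, n7, n8}; Z2 = {n0, n6, n7, n8}; fixed.
Sat(AG (EF (~ready -> (EG alarm)))) = {n0, n6, n7, n8}
n1 ∉ Sat(AG (EF (~ready -> (EG alarm)))) = {n0, n6, n7, n8}, so the formula does not hold at n1.

No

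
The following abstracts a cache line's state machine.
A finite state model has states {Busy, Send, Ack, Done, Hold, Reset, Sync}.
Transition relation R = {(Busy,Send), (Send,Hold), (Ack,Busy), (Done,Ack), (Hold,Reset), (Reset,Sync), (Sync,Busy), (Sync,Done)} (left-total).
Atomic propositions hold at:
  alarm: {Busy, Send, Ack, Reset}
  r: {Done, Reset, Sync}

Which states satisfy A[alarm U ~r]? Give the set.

Sat(~r) = {Busy, Send, Ack, Hold}
A[alarm U ~r]: least fixpoint, start Z0 = Sat(~r) = {Busy, Send, Ack, Hold}, add states in Sat(alarm) with every successor in Z. Already a fixed point.
Sat(A[alarm U ~r]) = {Busy, Send, Ack, Hold}

{Busy, Send, Ack, Hold}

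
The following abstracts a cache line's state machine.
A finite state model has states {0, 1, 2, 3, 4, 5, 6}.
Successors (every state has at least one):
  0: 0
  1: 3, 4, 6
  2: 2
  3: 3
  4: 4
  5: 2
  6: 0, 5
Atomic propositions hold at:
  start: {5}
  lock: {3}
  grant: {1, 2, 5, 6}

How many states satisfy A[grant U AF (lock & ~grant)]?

Sat(~grant) = {0, 3, 4}
Sat(lock & ~grant) = {3}
AF (lock & ~grant): least fixpoint, start Z0 = {3}, add states with every successor in Z. Already a fixed point.
Sat(AF (lock & ~grant)) = {3}
A[grant U AF (lock & ~grant)]: least fixpoint, start Z0 = Sat(AF (lock & ~grant)) = {3}, add states in Sat(grant) with every successor in Z. Already a fixed point.
Sat(A[grant U AF (lock & ~grant)]) = {3}
|Sat(A[grant U AF (lock & ~grant)])| = |{3}| = 1.

1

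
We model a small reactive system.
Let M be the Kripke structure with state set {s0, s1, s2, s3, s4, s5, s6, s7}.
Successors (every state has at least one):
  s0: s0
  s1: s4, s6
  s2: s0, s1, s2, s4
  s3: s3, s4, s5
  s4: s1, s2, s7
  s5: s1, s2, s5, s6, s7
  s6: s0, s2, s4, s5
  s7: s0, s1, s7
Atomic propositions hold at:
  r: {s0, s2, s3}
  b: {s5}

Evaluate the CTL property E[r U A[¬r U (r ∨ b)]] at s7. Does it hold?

Sat(¬r) = {s1, s4, s5, s6, s7}
Sat(r ∨ b) = {s0, s2, s3, s5}
A[¬r U (r ∨ b)]: least fixpoint, start Z0 = Sat((r ∨ b)) = {s0, s2, s3, s5}, add states in Sat(¬r) with every successor in Z. Already a fixed point.
Sat(A[¬r U (r ∨ b)]) = {s0, s2, s3, s5}
E[r U A[¬r U (r ∨ b)]]: least fixpoint, start Z0 = Sat(A[¬r U (r ∨ b)]) = {s0, s2, s3, s5}, add states in Sat(r) with some successor in Z. Already a fixed point.
Sat(E[r U A[¬r U (r ∨ b)]]) = {s0, s2, s3, s5}
s7 ∉ Sat(E[r U A[¬r U (r ∨ b)]]) = {s0, s2, s3, s5}, so the formula does not hold at s7.

No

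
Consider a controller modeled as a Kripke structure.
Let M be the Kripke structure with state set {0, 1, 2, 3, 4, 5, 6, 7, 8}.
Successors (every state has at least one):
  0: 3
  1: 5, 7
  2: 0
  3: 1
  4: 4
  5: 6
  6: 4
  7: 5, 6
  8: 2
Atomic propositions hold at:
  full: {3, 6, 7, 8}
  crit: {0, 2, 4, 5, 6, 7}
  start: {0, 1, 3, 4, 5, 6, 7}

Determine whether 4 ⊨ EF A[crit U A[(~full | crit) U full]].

Sat(~full) = {0, 1, 2, 4, 5}
Sat(~full | crit) = {0, 1, 2, 4, 5, 6, 7}
A[(~full | crit) U full]: least fixpoint, start Z0 = Sat(full) = {3, 6, 7, 8}, add states in Sat(~full | crit) with every successor in Z. Z1 = {0, 3, 5, 6, 7, 8}; Z2 = {0, 1, 2, 3, 5, 6, 7, 8}; fixed.
Sat(A[(~full | crit) U full]) = {0, 1, 2, 3, 5, 6, 7, 8}
A[crit U A[(~full | crit) U full]]: least fixpoint, start Z0 = Sat(A[(~full | crit) U full]) = {0, 1, 2, 3, 5, 6, 7, 8}, add states in Sat(crit) with every successor in Z. Already a fixed point.
Sat(A[crit U A[(~full | crit) U full]]) = {0, 1, 2, 3, 5, 6, 7, 8}
EF A[crit U A[(~full | crit) U full]]: least fixpoint, start Z0 = {0, 1, 2, 3, 5, 6, 7, 8}, add states with some successor in Z. Already a fixed point.
Sat(EF A[crit U A[(~full | crit) U full]]) = {0, 1, 2, 3, 5, 6, 7, 8}
4 ∉ Sat(EF A[crit U A[(~full | crit) U full]]) = {0, 1, 2, 3, 5, 6, 7, 8}, so the formula does not hold at 4.

No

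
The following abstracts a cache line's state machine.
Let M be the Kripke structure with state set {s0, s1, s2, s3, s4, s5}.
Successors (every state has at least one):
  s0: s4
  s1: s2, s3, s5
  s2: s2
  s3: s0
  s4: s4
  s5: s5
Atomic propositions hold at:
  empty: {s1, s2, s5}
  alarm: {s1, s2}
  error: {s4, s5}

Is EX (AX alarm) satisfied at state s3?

Sat(AX alarm) = {s : every successor in {s1, s2}} = {s2}
Sat(EX (AX alarm)) = {s : some successor in {s2}} = {s1, s2}
s3 ∉ Sat(EX (AX alarm)) = {s1, s2}, so the formula does not hold at s3.

No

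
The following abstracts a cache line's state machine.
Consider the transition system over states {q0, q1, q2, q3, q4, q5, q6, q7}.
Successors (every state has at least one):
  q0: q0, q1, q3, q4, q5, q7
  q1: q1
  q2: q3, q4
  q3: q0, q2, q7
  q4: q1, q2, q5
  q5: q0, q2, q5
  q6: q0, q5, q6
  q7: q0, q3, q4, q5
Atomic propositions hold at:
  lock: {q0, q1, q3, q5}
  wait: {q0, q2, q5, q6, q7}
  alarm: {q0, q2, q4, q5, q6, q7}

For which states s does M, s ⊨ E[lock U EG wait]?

{q0, q3, q5, q6, q7}

EG wait: greatest fixpoint, start Z0 = {q0, q2, q5, q6, q7}, keep only states in Sat with some successor in Z. Z1 = {q0, q5, q6, q7}; fixed.
Sat(EG wait) = {q0, q5, q6, q7}
E[lock U EG wait]: least fixpoint, start Z0 = Sat(EG wait) = {q0, q5, q6, q7}, add states in Sat(lock) with some successor in Z. Z1 = {q0, q3, q5, q6, q7}; fixed.
Sat(E[lock U EG wait]) = {q0, q3, q5, q6, q7}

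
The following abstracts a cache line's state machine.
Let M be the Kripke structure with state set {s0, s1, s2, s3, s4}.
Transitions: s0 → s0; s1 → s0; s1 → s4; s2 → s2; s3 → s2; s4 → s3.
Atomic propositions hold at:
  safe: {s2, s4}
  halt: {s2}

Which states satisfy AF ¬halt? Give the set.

Sat(¬halt) = {s0, s1, s3, s4}
AF ¬halt: least fixpoint, start Z0 = {s0, s1, s3, s4}, add states with every successor in Z. Already a fixed point.
Sat(AF ¬halt) = {s0, s1, s3, s4}

{s0, s1, s3, s4}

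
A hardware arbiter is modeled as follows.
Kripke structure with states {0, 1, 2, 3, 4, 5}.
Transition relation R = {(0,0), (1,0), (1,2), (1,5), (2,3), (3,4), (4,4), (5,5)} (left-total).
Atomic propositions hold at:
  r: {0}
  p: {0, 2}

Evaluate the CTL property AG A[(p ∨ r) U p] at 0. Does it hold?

Yes

Sat(p ∨ r) = {0, 2}
A[(p ∨ r) U p]: least fixpoint, start Z0 = Sat(p) = {0, 2}, add states in Sat(p ∨ r) with every successor in Z. Already a fixed point.
Sat(A[(p ∨ r) U p]) = {0, 2}
AG A[(p ∨ r) U p]: greatest fixpoint, start Z0 = {0, 2}, keep only states in Sat with every successor in Z. Z1 = {0}; fixed.
Sat(AG A[(p ∨ r) U p]) = {0}
0 ∈ Sat(AG A[(p ∨ r) U p]) = {0}, so the formula holds at 0.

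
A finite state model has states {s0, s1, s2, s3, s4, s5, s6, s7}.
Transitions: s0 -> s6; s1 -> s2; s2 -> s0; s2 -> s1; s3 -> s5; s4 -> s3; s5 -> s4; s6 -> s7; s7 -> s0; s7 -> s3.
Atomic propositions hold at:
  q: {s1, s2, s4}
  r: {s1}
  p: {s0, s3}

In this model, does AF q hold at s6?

No

AF q: least fixpoint, start Z0 = {s1, s2, s4}, add states with every successor in Z. Z1 = {s1, s2, s4, s5}; Z2 = {s1, s2, s3, s4, s5}; fixed.
Sat(AF q) = {s1, s2, s3, s4, s5}
s6 ∉ Sat(AF q) = {s1, s2, s3, s4, s5}, so the formula does not hold at s6.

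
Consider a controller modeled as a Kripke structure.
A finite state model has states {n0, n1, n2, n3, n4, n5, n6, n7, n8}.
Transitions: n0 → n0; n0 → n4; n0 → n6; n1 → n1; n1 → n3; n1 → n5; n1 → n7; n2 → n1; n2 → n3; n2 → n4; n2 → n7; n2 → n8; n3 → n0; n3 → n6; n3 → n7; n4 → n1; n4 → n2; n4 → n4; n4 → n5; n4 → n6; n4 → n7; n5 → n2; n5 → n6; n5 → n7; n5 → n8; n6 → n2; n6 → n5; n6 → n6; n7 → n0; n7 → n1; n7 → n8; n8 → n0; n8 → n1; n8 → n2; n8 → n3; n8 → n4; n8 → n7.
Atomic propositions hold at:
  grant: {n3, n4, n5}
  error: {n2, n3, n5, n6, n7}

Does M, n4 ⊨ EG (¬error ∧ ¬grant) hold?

No

Sat(¬error) = {n0, n1, n4, n8}
Sat(¬grant) = {n0, n1, n2, n6, n7, n8}
Sat(¬error ∧ ¬grant) = {n0, n1, n8}
EG (¬error ∧ ¬grant): greatest fixpoint, start Z0 = {n0, n1, n8}, keep only states in Sat with some successor in Z. Already a fixed point.
Sat(EG (¬error ∧ ¬grant)) = {n0, n1, n8}
n4 ∉ Sat(EG (¬error ∧ ¬grant)) = {n0, n1, n8}, so the formula does not hold at n4.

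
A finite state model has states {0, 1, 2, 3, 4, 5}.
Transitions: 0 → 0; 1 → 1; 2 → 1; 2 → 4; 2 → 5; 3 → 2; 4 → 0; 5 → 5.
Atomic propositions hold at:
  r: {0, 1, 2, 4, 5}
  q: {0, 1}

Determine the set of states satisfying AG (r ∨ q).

{0, 1, 2, 4, 5}

Sat(r ∨ q) = {0, 1, 2, 4, 5}
AG (r ∨ q): greatest fixpoint, start Z0 = {0, 1, 2, 4, 5}, keep only states in Sat with every successor in Z. Already a fixed point.
Sat(AG (r ∨ q)) = {0, 1, 2, 4, 5}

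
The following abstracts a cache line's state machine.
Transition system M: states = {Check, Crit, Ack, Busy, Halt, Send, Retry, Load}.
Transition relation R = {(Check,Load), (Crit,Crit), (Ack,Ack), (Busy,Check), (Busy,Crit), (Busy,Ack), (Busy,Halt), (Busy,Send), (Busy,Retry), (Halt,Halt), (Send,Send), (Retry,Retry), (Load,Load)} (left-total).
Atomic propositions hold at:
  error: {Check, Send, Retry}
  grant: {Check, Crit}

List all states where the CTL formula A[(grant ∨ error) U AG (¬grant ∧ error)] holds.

{Send, Retry}

Sat(grant ∨ error) = {Check, Crit, Send, Retry}
Sat(¬grant) = {Ack, Busy, Halt, Send, Retry, Load}
Sat(¬grant ∧ error) = {Send, Retry}
AG (¬grant ∧ error): greatest fixpoint, start Z0 = {Send, Retry}, keep only states in Sat with every successor in Z. Already a fixed point.
Sat(AG (¬grant ∧ error)) = {Send, Retry}
A[(grant ∨ error) U AG (¬grant ∧ error)]: least fixpoint, start Z0 = Sat(AG (¬grant ∧ error)) = {Send, Retry}, add states in Sat(grant ∨ error) with every successor in Z. Already a fixed point.
Sat(A[(grant ∨ error) U AG (¬grant ∧ error)]) = {Send, Retry}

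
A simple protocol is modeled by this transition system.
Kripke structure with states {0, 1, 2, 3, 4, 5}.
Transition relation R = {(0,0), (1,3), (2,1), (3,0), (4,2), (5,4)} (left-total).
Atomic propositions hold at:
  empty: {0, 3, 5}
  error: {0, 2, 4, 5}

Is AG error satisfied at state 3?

No

AG error: greatest fixpoint, start Z0 = {0, 2, 4, 5}, keep only states in Sat with every successor in Z. Z1 = {0, 4, 5}; Z2 = {0, 5}; Z3 = {0}; fixed.
Sat(AG error) = {0}
3 ∉ Sat(AG error) = {0}, so the formula does not hold at 3.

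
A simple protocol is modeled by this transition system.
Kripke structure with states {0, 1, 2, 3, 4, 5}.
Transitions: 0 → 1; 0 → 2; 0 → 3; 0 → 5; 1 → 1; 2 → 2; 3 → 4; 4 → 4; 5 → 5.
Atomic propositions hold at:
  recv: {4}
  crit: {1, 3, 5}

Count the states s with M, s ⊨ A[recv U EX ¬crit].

4

Sat(¬crit) = {0, 2, 4}
Sat(EX ¬crit) = {s : some successor in {0, 2, 4}} = {0, 2, 3, 4}
A[recv U EX ¬crit]: least fixpoint, start Z0 = Sat(EX ¬crit) = {0, 2, 3, 4}, add states in Sat(recv) with every successor in Z. Already a fixed point.
Sat(A[recv U EX ¬crit]) = {0, 2, 3, 4}
|Sat(A[recv U EX ¬crit])| = |{0, 2, 3, 4}| = 4.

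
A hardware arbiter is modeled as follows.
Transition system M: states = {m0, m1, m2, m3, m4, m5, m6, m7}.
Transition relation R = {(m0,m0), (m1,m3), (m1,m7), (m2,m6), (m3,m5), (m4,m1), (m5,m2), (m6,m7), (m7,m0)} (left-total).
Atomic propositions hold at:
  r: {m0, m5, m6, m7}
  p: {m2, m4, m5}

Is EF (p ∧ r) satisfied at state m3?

Yes

Sat(p ∧ r) = {m5}
EF (p ∧ r): least fixpoint, start Z0 = {m5}, add states with some successor in Z. Z1 = {m3, m5}; Z2 = {m1, m3, m5}; Z3 = {m1, m3, m4, m5}; fixed.
Sat(EF (p ∧ r)) = {m1, m3, m4, m5}
m3 ∈ Sat(EF (p ∧ r)) = {m1, m3, m4, m5}, so the formula holds at m3.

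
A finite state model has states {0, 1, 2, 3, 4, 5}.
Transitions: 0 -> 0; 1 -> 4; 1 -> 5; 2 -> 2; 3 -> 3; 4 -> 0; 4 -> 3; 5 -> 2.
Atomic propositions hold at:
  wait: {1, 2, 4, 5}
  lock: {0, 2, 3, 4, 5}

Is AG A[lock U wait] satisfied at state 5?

A[lock U wait]: least fixpoint, start Z0 = Sat(wait) = {1, 2, 4, 5}, add states in Sat(lock) with every successor in Z. Already a fixed point.
Sat(A[lock U wait]) = {1, 2, 4, 5}
AG A[lock U wait]: greatest fixpoint, start Z0 = {1, 2, 4, 5}, keep only states in Sat with every successor in Z. Z1 = {1, 2, 5}; Z2 = {2, 5}; fixed.
Sat(AG A[lock U wait]) = {2, 5}
5 ∈ Sat(AG A[lock U wait]) = {2, 5}, so the formula holds at 5.

Yes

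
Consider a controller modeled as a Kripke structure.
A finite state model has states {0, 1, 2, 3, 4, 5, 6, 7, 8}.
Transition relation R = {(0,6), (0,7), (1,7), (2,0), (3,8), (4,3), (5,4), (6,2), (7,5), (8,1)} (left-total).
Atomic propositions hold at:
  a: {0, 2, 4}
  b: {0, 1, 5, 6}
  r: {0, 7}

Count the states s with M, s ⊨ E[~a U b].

7

Sat(~a) = {1, 3, 5, 6, 7, 8}
E[~a U b]: least fixpoint, start Z0 = Sat(b) = {0, 1, 5, 6}, add states in Sat(~a) with some successor in Z. Z1 = {0, 1, 5, 6, 7, 8}; Z2 = {0, 1, 3, 5, 6, 7, 8}; fixed.
Sat(E[~a U b]) = {0, 1, 3, 5, 6, 7, 8}
|Sat(E[~a U b])| = |{0, 1, 3, 5, 6, 7, 8}| = 7.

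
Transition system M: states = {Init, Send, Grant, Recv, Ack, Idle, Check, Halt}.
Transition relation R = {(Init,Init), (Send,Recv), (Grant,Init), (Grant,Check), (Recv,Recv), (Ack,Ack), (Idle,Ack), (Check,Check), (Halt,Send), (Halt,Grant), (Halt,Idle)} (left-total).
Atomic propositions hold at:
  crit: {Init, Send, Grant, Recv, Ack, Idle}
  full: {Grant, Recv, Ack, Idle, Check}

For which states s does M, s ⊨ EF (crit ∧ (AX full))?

Sat(AX full) = {s : every successor in {Grant, Recv, Ack, Idle, Check}} = {Send, Recv, Ack, Idle, Check}
Sat(crit ∧ (AX full)) = {Send, Recv, Ack, Idle}
EF (crit ∧ (AX full)): least fixpoint, start Z0 = {Send, Recv, Ack, Idle}, add states with some successor in Z. Z1 = {Send, Recv, Ack, Idle, Halt}; fixed.
Sat(EF (crit ∧ (AX full))) = {Send, Recv, Ack, Idle, Halt}

{Send, Recv, Ack, Idle, Halt}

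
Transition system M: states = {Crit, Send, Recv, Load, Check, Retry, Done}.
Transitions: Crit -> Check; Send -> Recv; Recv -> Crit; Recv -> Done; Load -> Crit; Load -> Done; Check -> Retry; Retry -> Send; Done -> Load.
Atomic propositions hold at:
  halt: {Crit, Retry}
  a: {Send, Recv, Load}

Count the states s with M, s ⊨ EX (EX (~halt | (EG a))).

6

Sat(~halt) = {Send, Recv, Load, Check, Done}
EG a: greatest fixpoint, start Z0 = {Send, Recv, Load}, keep only states in Sat with some successor in Z. Z1 = {Send}; Z2 = ∅; fixed.
Sat(EG a) = ∅
Sat(~halt | (EG a)) = {Send, Recv, Load, Check, Done}
Sat(EX (~halt | (EG a))) = {s : some successor in {Send, Recv, Load, Check, Done}} = {Crit, Send, Recv, Load, Retry, Done}
Sat(EX (EX (~halt | (EG a)))) = {s : some successor in {Crit, Send, Recv, Load, Retry, Done}} = {Send, Recv, Load, Check, Retry, Done}
|Sat(EX (EX (~halt | (EG a))))| = |{Send, Recv, Load, Check, Retry, Done}| = 6.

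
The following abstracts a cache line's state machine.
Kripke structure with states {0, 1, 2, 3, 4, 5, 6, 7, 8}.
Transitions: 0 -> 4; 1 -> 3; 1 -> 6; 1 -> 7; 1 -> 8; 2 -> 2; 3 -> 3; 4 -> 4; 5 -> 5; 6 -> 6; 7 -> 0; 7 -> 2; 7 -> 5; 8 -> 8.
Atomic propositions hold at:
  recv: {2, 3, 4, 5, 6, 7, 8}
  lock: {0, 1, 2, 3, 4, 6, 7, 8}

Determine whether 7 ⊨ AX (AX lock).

No

Sat(AX lock) = {s : every successor in {0, 1, 2, 3, 4, 6, 7, 8}} = {0, 1, 2, 3, 4, 6, 8}
Sat(AX (AX lock)) = {s : every successor in {0, 1, 2, 3, 4, 6, 8}} = {0, 2, 3, 4, 6, 8}
7 ∉ Sat(AX (AX lock)) = {0, 2, 3, 4, 6, 8}, so the formula does not hold at 7.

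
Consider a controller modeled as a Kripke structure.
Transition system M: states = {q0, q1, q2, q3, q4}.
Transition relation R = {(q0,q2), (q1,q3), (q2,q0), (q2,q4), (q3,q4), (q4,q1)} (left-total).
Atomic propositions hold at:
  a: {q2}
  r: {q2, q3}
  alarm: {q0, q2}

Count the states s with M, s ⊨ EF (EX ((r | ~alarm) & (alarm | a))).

2

Sat(~alarm) = {q1, q3, q4}
Sat(r | ~alarm) = {q1, q2, q3, q4}
Sat(alarm | a) = {q0, q2}
Sat((r | ~alarm) & (alarm | a)) = {q2}
Sat(EX ((r | ~alarm) & (alarm | a))) = {s : some successor in {q2}} = {q0}
EF (EX ((r | ~alarm) & (alarm | a))): least fixpoint, start Z0 = {q0}, add states with some successor in Z. Z1 = {q0, q2}; fixed.
Sat(EF (EX ((r | ~alarm) & (alarm | a)))) = {q0, q2}
|Sat(EF (EX ((r | ~alarm) & (alarm | a))))| = |{q0, q2}| = 2.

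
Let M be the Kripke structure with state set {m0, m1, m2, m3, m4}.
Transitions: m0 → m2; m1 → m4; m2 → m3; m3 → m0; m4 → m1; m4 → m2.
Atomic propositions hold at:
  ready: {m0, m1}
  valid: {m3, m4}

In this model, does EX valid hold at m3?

Sat(EX valid) = {s : some successor in {m3, m4}} = {m1, m2}
m3 ∉ Sat(EX valid) = {m1, m2}, so the formula does not hold at m3.

No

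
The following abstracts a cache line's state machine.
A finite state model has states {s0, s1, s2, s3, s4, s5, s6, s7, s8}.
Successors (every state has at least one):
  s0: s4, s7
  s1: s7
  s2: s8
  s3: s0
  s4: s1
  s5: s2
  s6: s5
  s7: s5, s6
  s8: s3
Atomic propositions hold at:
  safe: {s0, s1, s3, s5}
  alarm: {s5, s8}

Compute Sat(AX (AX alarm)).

{s5}

Sat(AX alarm) = {s : every successor in {s5, s8}} = {s2, s6}
Sat(AX (AX alarm)) = {s : every successor in {s2, s6}} = {s5}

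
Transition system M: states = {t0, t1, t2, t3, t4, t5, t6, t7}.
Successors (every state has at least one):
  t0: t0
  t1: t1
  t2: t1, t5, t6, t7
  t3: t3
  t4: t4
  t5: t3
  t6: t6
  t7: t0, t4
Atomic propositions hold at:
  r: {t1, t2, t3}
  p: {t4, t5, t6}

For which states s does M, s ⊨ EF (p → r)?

Sat(p → r) = {t0, t1, t2, t3, t7}
EF (p → r): least fixpoint, start Z0 = {t0, t1, t2, t3, t7}, add states with some successor in Z. Z1 = {t0, t1, t2, t3, t5, t7}; fixed.
Sat(EF (p → r)) = {t0, t1, t2, t3, t5, t7}

{t0, t1, t2, t3, t5, t7}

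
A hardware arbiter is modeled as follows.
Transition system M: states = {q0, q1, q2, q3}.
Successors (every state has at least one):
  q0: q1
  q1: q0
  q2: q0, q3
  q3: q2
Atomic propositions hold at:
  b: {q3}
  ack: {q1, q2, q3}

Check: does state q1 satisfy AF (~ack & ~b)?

Yes

Sat(~ack) = {q0}
Sat(~b) = {q0, q1, q2}
Sat(~ack & ~b) = {q0}
AF (~ack & ~b): least fixpoint, start Z0 = {q0}, add states with every successor in Z. Z1 = {q0, q1}; fixed.
Sat(AF (~ack & ~b)) = {q0, q1}
q1 ∈ Sat(AF (~ack & ~b)) = {q0, q1}, so the formula holds at q1.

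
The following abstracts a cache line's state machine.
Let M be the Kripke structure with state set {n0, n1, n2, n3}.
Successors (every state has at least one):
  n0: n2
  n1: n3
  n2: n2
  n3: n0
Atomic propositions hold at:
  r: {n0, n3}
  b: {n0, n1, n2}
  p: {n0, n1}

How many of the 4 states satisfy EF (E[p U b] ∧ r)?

3

E[p U b]: least fixpoint, start Z0 = Sat(b) = {n0, n1, n2}, add states in Sat(p) with some successor in Z. Already a fixed point.
Sat(E[p U b]) = {n0, n1, n2}
Sat(E[p U b] ∧ r) = {n0}
EF (E[p U b] ∧ r): least fixpoint, start Z0 = {n0}, add states with some successor in Z. Z1 = {n0, n3}; Z2 = {n0, n1, n3}; fixed.
Sat(EF (E[p U b] ∧ r)) = {n0, n1, n3}
|Sat(EF (E[p U b] ∧ r))| = |{n0, n1, n3}| = 3.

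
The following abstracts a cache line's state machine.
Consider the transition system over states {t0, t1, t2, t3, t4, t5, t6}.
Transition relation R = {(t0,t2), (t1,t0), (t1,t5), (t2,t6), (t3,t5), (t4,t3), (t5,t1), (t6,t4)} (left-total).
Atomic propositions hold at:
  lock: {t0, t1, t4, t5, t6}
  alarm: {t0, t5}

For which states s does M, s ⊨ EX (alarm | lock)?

{t1, t2, t3, t5, t6}

Sat(alarm | lock) = {t0, t1, t4, t5, t6}
Sat(EX (alarm | lock)) = {s : some successor in {t0, t1, t4, t5, t6}} = {t1, t2, t3, t5, t6}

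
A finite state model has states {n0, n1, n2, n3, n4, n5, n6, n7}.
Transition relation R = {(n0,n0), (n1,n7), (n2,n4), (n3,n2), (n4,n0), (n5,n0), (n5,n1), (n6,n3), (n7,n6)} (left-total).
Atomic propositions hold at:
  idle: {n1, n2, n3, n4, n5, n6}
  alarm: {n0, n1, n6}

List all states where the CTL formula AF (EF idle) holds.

{n1, n2, n3, n4, n5, n6, n7}

EF idle: least fixpoint, start Z0 = {n1, n2, n3, n4, n5, n6}, add states with some successor in Z. Z1 = {n1, n2, n3, n4, n5, n6, n7}; fixed.
Sat(EF idle) = {n1, n2, n3, n4, n5, n6, n7}
AF (EF idle): least fixpoint, start Z0 = {n1, n2, n3, n4, n5, n6, n7}, add states with every successor in Z. Already a fixed point.
Sat(AF (EF idle)) = {n1, n2, n3, n4, n5, n6, n7}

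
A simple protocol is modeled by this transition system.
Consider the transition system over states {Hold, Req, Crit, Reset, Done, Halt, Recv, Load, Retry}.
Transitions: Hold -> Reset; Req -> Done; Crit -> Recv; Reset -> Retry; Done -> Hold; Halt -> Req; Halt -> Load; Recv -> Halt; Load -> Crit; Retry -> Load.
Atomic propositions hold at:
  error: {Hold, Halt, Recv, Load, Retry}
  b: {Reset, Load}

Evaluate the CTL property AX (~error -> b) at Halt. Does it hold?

Sat(~error) = {Req, Crit, Reset, Done}
Sat(~error -> b) = {Hold, Reset, Halt, Recv, Load, Retry}
Sat(AX (~error -> b)) = {s : every successor in {Hold, Reset, Halt, Recv, Load, Retry}} = {Hold, Crit, Reset, Done, Recv, Retry}
Halt ∉ Sat(AX (~error -> b)) = {Hold, Crit, Reset, Done, Recv, Retry}, so the formula does not hold at Halt.

No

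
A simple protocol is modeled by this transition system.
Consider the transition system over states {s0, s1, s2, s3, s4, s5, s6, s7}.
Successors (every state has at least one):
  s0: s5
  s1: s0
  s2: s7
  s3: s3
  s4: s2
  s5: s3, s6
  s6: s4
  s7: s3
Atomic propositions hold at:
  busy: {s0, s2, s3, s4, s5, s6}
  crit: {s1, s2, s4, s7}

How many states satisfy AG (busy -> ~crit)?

Sat(~crit) = {s0, s3, s5, s6}
Sat(busy -> ~crit) = {s0, s1, s3, s5, s6, s7}
AG (busy -> ~crit): greatest fixpoint, start Z0 = {s0, s1, s3, s5, s6, s7}, keep only states in Sat with every successor in Z. Z1 = {s0, s1, s3, s5, s7}; Z2 = {s0, s1, s3, s7}; Z3 = {s1, s3, s7}; Z4 = {s3, s7}; fixed.
Sat(AG (busy -> ~crit)) = {s3, s7}
|Sat(AG (busy -> ~crit))| = |{s3, s7}| = 2.

2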